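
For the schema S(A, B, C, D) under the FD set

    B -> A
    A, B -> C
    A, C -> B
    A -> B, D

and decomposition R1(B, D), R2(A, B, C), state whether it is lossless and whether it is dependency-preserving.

Lossless test: (B)⁺ = {A, B, C, D}, which contains all of one fragment — lossless.
Dependency preservation: A → B, D is not contained in any single fragment, but the restricted closure of its left-hand side across the fragments still reaches the right-hand side; the remaining FDs each lie inside some fragment. All dependencies are preserved.

lossless and dependency-preserving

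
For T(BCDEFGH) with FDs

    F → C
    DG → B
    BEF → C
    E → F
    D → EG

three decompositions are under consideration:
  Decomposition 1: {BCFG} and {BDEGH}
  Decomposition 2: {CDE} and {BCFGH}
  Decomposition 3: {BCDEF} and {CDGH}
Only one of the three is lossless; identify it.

Decomposition 3

Decomposition 1: common = {BG}, closure = {BG} → lossy.
Decomposition 2: common = {C}, closure = {C} → lossy.
Decomposition 3: common = {CD}, closure = {BCDEFG} → lossless.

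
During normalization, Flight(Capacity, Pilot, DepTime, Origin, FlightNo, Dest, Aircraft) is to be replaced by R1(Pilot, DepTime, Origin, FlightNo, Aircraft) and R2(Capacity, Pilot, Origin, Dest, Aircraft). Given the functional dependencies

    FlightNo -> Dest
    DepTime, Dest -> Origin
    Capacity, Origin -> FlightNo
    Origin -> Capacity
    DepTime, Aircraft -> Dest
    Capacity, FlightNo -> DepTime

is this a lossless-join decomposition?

Yes

Common attributes: R1 ∩ R2 = {Pilot, Origin, Aircraft}.
Closure of {Pilot, Origin, Aircraft}: Origin → Capacity applies, adding Capacity; Capacity, Origin → FlightNo applies, adding FlightNo; Capacity, FlightNo → DepTime applies, adding DepTime; FlightNo → Dest applies, adding Dest. So (Pilot, Origin, Aircraft)⁺ = {Capacity, Pilot, DepTime, Origin, FlightNo, Dest, Aircraft}.
This closure contains every attribute of R1, so R1 ∩ R2 → R1. The join is lossless.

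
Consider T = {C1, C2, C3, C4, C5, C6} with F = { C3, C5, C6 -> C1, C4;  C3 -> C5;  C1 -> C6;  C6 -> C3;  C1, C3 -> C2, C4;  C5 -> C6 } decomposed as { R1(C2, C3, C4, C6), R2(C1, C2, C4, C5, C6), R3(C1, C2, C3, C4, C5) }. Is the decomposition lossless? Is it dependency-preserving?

lossless and dependency-preserving

Lossless test (chase): Rows 1 and 3 agree on C3; apply C3→C5 and equate their C5 entries. Rows 2 and 3 agree on C1; apply C1→C6 and equate their C6 entries. Rows 1 and 2 agree on C6; apply C6→C3 and equate their C3 entries. Rows 1 and 2 agree on C3, C5, C6; apply C3, C5, C6→C1, C4 and equate their C1, C4 entries. Row 1 is now all distinguished symbols — the join is lossless.
Dependency preservation: C3, C5, C6 → C1, C4 is not contained in any single fragment, but the restricted closure of its left-hand side across the fragments still reaches the right-hand side; the remaining FDs each lie inside some fragment. All dependencies are preserved.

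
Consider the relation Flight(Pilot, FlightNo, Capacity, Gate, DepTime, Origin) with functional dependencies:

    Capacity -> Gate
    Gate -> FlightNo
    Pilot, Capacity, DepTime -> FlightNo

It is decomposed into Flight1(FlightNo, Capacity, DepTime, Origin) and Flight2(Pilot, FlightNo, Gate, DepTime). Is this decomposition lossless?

Common attributes: Flight1 ∩ Flight2 = {FlightNo, DepTime}.
No dependency enlarges {FlightNo, DepTime}, so (FlightNo, DepTime)⁺ = {FlightNo, DepTime}.
The closure contains neither all of Flight1 = {FlightNo, Capacity, DepTime, Origin} nor all of Flight2 = {Pilot, FlightNo, Gate, DepTime}, so the common attributes are not a superkey of either fragment. The join is lossy.

No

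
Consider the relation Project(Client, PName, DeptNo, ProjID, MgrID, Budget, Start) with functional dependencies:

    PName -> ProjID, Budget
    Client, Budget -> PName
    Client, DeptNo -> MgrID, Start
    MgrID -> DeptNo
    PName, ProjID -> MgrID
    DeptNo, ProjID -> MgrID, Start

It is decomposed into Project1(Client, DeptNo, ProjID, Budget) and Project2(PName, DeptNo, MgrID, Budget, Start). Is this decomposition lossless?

No

Common attributes: Project1 ∩ Project2 = {DeptNo, Budget}.
No dependency enlarges {DeptNo, Budget}, so (DeptNo, Budget)⁺ = {DeptNo, Budget}.
The closure contains neither all of Project1 = {Client, DeptNo, ProjID, Budget} nor all of Project2 = {PName, DeptNo, MgrID, Budget, Start}, so the common attributes are not a superkey of either fragment. The join is lossy.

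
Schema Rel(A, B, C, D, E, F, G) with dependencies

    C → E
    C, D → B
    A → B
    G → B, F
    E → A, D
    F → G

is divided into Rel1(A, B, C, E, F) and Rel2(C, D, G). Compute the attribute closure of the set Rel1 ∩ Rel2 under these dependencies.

Rel1 ∩ Rel2 = {C}.
C → E applies, adding E
E → A, D applies, adding A, D
C, D → B applies, adding B
Closure: {A, B, C, D, E}.

A, B, C, D, E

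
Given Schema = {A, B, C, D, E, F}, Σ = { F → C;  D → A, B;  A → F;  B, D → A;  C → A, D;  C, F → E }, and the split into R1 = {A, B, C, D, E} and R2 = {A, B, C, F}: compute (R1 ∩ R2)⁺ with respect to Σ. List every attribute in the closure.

R1 ∩ R2 = {A, B, C}.
A → F applies, adding F
C → A, D applies, adding D
C, F → E applies, adding E
Closure: {A, B, C, D, E, F}.

A, B, C, D, E, F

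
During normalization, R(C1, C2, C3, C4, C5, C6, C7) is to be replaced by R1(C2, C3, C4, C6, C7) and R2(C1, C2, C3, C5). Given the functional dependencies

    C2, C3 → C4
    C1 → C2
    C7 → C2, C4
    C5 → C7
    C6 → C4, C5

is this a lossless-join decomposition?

No

Common attributes: R1 ∩ R2 = {C2, C3}.
Closure of {C2, C3}: C2, C3 → C4 applies, adding C4. So (C2, C3)⁺ = {C2, C3, C4}.
The closure contains neither all of R1 = {C2, C3, C4, C6, C7} nor all of R2 = {C1, C2, C3, C5}, so the common attributes are not a superkey of either fragment. The join is lossy.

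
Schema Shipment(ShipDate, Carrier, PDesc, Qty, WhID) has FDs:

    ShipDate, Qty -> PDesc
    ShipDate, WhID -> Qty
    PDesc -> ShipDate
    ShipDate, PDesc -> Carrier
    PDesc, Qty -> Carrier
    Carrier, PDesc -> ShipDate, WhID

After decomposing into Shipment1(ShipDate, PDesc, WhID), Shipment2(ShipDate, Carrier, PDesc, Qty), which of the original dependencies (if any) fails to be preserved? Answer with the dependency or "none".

none

ShipDate, Qty → PDesc lies within Shipment2.
ShipDate, WhID → Qty: restricted closure across fragments reaches Qty.
PDesc → ShipDate lies within Shipment1.
ShipDate, PDesc → Carrier lies within Shipment2.
PDesc, Qty → Carrier lies within Shipment2.
Carrier, PDesc → ShipDate, WhID: restricted closure across fragments reaches ShipDate, WhID.
Every dependency is enforceable on the fragments, so the decomposition is dependency-preserving.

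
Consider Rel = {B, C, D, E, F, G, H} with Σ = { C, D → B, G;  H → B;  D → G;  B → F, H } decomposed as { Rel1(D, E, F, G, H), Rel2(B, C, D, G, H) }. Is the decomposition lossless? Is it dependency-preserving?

lossy but dependency-preserving

Lossless test: (D, G, H)⁺ = {B, D, F, G, H}, which is a superkey of neither fragment — lossy.
Dependency preservation: B → F, H is not contained in any single fragment, but the restricted closure of its left-hand side across the fragments still reaches the right-hand side; the remaining FDs each lie inside some fragment. All dependencies are preserved.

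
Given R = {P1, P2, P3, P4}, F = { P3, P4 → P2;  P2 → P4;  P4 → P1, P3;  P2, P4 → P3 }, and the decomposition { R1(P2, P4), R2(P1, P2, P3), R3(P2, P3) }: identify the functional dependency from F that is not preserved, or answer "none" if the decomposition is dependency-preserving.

P3, P4 → P2: restricted closure across fragments reaches P2.
P2 → P4 lies within R1.
P4 → P1, P3: restricted closure across fragments reaches P1, P3.
P2, P4 → P3: restricted closure across fragments reaches P3.
Every dependency is enforceable on the fragments, so the decomposition is dependency-preserving.

none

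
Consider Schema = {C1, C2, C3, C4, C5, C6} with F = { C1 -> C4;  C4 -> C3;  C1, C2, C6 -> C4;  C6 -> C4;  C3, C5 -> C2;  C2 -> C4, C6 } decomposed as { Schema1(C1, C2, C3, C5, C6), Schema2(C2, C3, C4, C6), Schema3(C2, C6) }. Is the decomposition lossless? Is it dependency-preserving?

lossless but not dependency-preserving

Lossless test (chase): Rows 1 and 2 agree on C6; apply C6→C4 and equate their C4 entries. Rows 1 and 3 agree on C6; apply C6→C4 and equate their C4 entries. Rows 1 and 3 agree on C4; apply C4→C3 and equate their C3 entries. Row 1 is now all distinguished symbols — the join is lossless.
Dependency preservation: the restricted closure of {C1} across the fragments never reaches {C4}, so C1 → C4 cannot be enforced without a join — not preserved.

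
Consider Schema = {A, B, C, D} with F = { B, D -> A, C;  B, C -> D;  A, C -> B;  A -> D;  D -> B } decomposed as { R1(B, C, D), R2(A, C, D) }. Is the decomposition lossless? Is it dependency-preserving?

Lossless test: (C, D)⁺ = {A, B, C, D}, which contains all of one fragment — lossless.
Dependency preservation: B, D → A, C; A, C → B are not contained in any single fragment, but the restricted closure of each left-hand side across the fragments still reaches the right-hand side; the remaining FDs each lie inside some fragment. All dependencies are preserved.

lossless and dependency-preserving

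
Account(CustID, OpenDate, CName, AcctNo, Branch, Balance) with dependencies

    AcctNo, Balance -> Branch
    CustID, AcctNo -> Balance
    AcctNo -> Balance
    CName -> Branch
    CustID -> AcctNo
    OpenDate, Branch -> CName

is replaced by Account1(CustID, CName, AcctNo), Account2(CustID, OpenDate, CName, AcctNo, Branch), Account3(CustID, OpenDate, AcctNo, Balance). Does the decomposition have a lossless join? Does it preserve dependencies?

lossless and dependency-preserving

Lossless test (chase): Rows 1 and 2 agree on CustID, AcctNo; apply CustID, AcctNo→Balance and equate their Balance entries. Rows 1 and 3 agree on CustID, AcctNo; apply CustID, AcctNo→Balance and equate their Balance entries. Rows 1 and 2 agree on CName; apply CName→Branch and equate their Branch entries. Rows 1 and 3 agree on AcctNo, Balance; apply AcctNo, Balance→Branch and equate their Branch entries. Rows 2 and 3 agree on OpenDate, Branch; apply OpenDate, Branch→CName and equate their CName entries. Row 2 is now all distinguished symbols — the join is lossless.
Dependency preservation: AcctNo, Balance → Branch is not contained in any single fragment, but the restricted closure of its left-hand side across the fragments still reaches the right-hand side; the remaining FDs each lie inside some fragment. All dependencies are preserved.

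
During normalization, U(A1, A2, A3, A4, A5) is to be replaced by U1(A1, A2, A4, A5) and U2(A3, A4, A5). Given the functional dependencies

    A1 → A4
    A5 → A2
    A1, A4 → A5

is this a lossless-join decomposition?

Common attributes: U1 ∩ U2 = {A4, A5}.
Closure of {A4, A5}: A5 → A2 applies, adding A2. So (A4, A5)⁺ = {A2, A4, A5}.
The closure contains neither all of U1 = {A1, A2, A4, A5} nor all of U2 = {A3, A4, A5}, so the common attributes are not a superkey of either fragment. The join is lossy.

No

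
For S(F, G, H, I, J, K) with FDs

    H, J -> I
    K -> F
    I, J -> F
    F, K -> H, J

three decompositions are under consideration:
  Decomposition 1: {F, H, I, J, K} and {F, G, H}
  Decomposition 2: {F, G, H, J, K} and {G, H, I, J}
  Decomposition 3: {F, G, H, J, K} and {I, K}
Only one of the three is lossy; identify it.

Decomposition 1: common = {F, H}, closure = {F, H} → lossy.
Decomposition 2: common = {G, H, J}, closure = {F, G, H, I, J} → lossless.
Decomposition 3: common = {K}, closure = {F, H, I, J, K} → lossless.

Decomposition 1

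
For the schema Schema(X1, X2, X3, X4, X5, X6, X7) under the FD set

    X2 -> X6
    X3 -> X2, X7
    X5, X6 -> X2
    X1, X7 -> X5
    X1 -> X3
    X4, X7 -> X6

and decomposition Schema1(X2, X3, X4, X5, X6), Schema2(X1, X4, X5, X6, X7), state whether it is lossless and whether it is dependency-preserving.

Lossless test: (X4, X5, X6)⁺ = {X2, X4, X5, X6}, which is a superkey of neither fragment — lossy.
Dependency preservation: the restricted closure of {X3} across the fragments never reaches {X2, X7}, so X3 → X2, X7 cannot be enforced without a join — not preserved.

lossy and not dependency-preserving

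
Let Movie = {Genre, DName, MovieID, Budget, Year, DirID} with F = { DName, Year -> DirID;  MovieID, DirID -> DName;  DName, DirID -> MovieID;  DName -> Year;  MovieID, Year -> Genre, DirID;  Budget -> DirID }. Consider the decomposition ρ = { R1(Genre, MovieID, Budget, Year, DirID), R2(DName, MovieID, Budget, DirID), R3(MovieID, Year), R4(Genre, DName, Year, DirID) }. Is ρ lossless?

Yes

Chase test. Columns are Genre, DName, MovieID, Budget, Year, DirID; row i has aⱼ where attribute j ∈ Ri, else bᵢⱼ.
Initial tableau (one row per fragment):
  row 1: a1 b12 a3 a4 a5 a6
  row 2: b21 a2 a3 a4 b25 a6
  row 3: b31 b32 a3 b34 a5 b36
  row 4: a1 a2 b43 b44 a5 a6
Rows 1 and 2 agree on MovieID, DirID; apply MovieID, DirID→DName and equate their DName entries.
Rows 1 and 4 agree on DName, DirID; apply DName, DirID→MovieID and equate their MovieID entries.
Rows 1 and 2 agree on DName; apply DName→Year and equate their Year entries.
Rows 1 and 2 agree on MovieID, Year; apply MovieID, Year→Genre, DirID and equate their Genre, DirID entries.
Rows 1 and 3 agree on MovieID, Year; apply MovieID, Year→Genre, DirID and equate their Genre, DirID entries.
Rows 1 and 3 agree on MovieID, DirID; apply MovieID, DirID→DName and equate their DName entries.
Row 1 is now all distinguished symbols — the join is lossless.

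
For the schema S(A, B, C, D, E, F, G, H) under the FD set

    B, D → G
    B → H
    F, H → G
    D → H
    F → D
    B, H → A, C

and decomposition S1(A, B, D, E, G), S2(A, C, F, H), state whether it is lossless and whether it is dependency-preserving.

lossy and not dependency-preserving

Lossless test: (A)⁺ = {A}, which is a superkey of neither fragment — lossy.
Dependency preservation: the restricted closure of {B} across the fragments never reaches {H}, so B → H cannot be enforced without a join — not preserved.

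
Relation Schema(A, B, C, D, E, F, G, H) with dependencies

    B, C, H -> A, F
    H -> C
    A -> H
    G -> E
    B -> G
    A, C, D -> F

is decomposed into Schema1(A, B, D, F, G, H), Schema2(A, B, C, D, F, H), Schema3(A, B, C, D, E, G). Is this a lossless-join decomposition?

Chase test. Columns are A, B, C, D, E, F, G, H; row i has aⱼ where attribute j ∈ Schemai, else bᵢⱼ.
Initial tableau (one row per fragment):
  row 1: a1 a2 b13 a4 b15 a6 a7 a8
  row 2: a1 a2 a3 a4 b25 a6 b27 a8
  row 3: a1 a2 a3 a4 a5 b36 a7 b38
Rows 1 and 2 agree on H; apply H→C and equate their C entries.
Rows 1 and 3 agree on A; apply A→H and equate their H entries.
Rows 1 and 3 agree on G; apply G→E and equate their E entries.
Rows 1 and 2 agree on B; apply B→G and equate their G entries.
Rows 1 and 3 agree on A, C, D; apply A, C, D→F and equate their F entries.
Rows 1 and 2 agree on G; apply G→E and equate their E entries.
Row 1 is now all distinguished symbols — the join is lossless.

Yes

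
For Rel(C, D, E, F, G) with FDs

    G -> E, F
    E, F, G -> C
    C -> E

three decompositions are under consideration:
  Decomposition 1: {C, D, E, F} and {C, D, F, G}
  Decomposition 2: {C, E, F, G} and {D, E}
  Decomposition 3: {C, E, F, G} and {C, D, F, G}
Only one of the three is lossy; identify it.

Decomposition 2

Decomposition 1: common = {C, D, F}, closure = {C, D, E, F} → lossless.
Decomposition 2: common = {E}, closure = {E} → lossy.
Decomposition 3: common = {C, F, G}, closure = {C, E, F, G} → lossless.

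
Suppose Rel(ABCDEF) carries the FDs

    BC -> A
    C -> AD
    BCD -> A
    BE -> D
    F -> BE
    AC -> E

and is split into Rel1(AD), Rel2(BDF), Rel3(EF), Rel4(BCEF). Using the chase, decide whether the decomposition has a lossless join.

Chase test. Columns are ABCDEF; row i has aⱼ where attribute j ∈ Reli, else bᵢⱼ.
Initial tableau (one row per fragment):
  row 1: a1 b12 b13 a4 b15 b16
  row 2: b21 a2 b23 a4 b25 a6
  row 3: b31 b32 b33 b34 a5 a6
  row 4: b41 a2 a3 b44 a5 a6
Rows 2 and 3 agree on F; apply F→BE and equate their BE entries.
Rows 2 and 3 agree on BE; apply BE→D and equate their D entries.
Rows 2 and 4 agree on BE; apply BE→D and equate their D entries.
No row becomes fully distinguished — the join is lossy.

No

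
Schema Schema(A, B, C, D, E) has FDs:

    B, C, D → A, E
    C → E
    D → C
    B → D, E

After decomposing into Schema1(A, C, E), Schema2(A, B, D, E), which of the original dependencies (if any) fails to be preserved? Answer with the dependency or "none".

D → C

Check D → C: no single fragment contains all of {C, D}, and the restricted closure of {D} across the fragments never reaches {C}.
B, C, D → A, E is preserved.
C → E is preserved.
B → D, E is preserved.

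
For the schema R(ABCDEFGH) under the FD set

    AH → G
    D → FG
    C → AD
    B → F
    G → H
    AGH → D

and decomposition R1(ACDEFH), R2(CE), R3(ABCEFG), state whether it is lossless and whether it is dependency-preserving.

Lossless test (chase): Rows 1 and 2 agree on C; apply C→AD and equate their AD entries. Rows 1 and 3 agree on C; apply C→AD and equate their AD entries. Rows 1 and 2 agree on D; apply D→FG and equate their FG entries. Rows 1 and 3 agree on D; apply D→FG and equate their FG entries. Rows 1 and 2 agree on G; apply G→H and equate their H entries. Rows 1 and 3 agree on G; apply G→H and equate their H entries. Row 3 is now all distinguished symbols — the join is lossless.
Dependency preservation: the restricted closure of {AH} across the fragments never reaches {G}, so AH → G cannot be enforced without a join — not preserved.

lossless but not dependency-preserving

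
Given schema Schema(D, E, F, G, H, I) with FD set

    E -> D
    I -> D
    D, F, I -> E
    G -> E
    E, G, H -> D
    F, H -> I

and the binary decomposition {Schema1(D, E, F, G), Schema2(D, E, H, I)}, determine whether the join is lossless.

No

Common attributes: Schema1 ∩ Schema2 = {D, E}.
No dependency enlarges {D, E}, so (D, E)⁺ = {D, E}.
The closure contains neither all of Schema1 = {D, E, F, G} nor all of Schema2 = {D, E, H, I}, so the common attributes are not a superkey of either fragment. The join is lossy.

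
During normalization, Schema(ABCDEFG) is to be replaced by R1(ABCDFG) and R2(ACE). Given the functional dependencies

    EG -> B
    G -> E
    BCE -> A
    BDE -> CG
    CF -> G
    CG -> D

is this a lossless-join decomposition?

No

Common attributes: R1 ∩ R2 = {AC}.
No dependency enlarges {AC}, so (AC)⁺ = {AC}.
The closure contains neither all of R1 = {ABCDFG} nor all of R2 = {ACE}, so the common attributes are not a superkey of either fragment. The join is lossy.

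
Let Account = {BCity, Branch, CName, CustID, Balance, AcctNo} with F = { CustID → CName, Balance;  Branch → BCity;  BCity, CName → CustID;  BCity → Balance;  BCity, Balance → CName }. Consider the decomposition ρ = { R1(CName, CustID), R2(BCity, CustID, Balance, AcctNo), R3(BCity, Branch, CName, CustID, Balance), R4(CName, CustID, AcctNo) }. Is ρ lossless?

Chase test. Columns are BCity, Branch, CName, CustID, Balance, AcctNo; row i has aⱼ where attribute j ∈ Ri, else bᵢⱼ.
Initial tableau (one row per fragment):
  row 1: b11 b12 a3 a4 b15 b16
  row 2: a1 b22 b23 a4 a5 a6
  row 3: a1 a2 a3 a4 a5 b36
  row 4: b41 b42 a3 a4 b45 a6
Rows 1 and 2 agree on CustID; apply CustID→CName, Balance and equate their CName, Balance entries.
Rows 1 and 4 agree on CustID; apply CustID→CName, Balance and equate their CName, Balance entries.
No row becomes fully distinguished — the join is lossy.

No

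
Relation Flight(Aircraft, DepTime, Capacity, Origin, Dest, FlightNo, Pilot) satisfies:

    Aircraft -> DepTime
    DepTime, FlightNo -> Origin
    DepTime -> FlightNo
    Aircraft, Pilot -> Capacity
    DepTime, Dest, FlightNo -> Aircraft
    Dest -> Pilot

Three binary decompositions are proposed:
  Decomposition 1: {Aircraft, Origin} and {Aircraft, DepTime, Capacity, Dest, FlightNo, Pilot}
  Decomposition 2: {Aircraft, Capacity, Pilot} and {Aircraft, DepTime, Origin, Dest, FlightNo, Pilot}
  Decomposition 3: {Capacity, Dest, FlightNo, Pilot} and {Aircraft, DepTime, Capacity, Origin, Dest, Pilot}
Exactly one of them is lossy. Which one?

Decomposition 3

Decomposition 1: common = {Aircraft}, closure = {Aircraft, DepTime, Origin, FlightNo} → lossless.
Decomposition 2: common = {Aircraft, Pilot}, closure = {Aircraft, DepTime, Capacity, Origin, FlightNo, Pilot} → lossless.
Decomposition 3: common = {Capacity, Dest, Pilot}, closure = {Capacity, Dest, Pilot} → lossy.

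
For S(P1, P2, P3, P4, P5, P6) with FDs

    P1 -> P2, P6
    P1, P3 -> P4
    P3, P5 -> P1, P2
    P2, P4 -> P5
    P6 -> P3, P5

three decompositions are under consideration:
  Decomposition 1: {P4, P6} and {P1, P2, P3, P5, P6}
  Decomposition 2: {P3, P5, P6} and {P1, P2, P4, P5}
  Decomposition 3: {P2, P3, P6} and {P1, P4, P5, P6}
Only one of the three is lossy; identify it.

Decomposition 2

Decomposition 1: common = {P6}, closure = {P1, P2, P3, P4, P5, P6} → lossless.
Decomposition 2: common = {P5}, closure = {P5} → lossy.
Decomposition 3: common = {P6}, closure = {P1, P2, P3, P4, P5, P6} → lossless.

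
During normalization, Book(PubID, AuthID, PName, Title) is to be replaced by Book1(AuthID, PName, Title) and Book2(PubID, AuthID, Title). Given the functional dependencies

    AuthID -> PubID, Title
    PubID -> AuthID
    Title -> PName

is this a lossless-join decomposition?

Common attributes: Book1 ∩ Book2 = {AuthID, Title}.
Closure of {AuthID, Title}: AuthID → PubID, Title applies, adding PubID; Title → PName applies, adding PName. So (AuthID, Title)⁺ = {PubID, AuthID, PName, Title}.
This closure contains every attribute of Book1, so Book1 ∩ Book2 → Book1. The join is lossless.

Yes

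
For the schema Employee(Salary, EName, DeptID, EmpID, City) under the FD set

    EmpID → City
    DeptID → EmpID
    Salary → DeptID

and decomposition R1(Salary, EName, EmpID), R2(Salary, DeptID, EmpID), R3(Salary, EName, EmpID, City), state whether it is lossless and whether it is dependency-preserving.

lossless and dependency-preserving

Lossless test (chase): Rows 1 and 2 agree on EmpID; apply EmpID→City and equate their City entries. Rows 1 and 3 agree on EmpID; apply EmpID→City and equate their City entries. Rows 1 and 2 agree on Salary; apply Salary→DeptID and equate their DeptID entries. Rows 1 and 3 agree on Salary; apply Salary→DeptID and equate their DeptID entries. Row 1 is now all distinguished symbols — the join is lossless.
Dependency preservation: every FD's attributes lie within a single fragment, so each can be enforced locally — preserved.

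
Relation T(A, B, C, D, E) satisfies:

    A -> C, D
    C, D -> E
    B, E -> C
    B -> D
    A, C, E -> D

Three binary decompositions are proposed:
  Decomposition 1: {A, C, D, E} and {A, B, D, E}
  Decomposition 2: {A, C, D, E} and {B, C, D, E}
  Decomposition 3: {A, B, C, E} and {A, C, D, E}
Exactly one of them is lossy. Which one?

Decomposition 1: common = {A, D, E}, closure = {A, C, D, E} → lossless.
Decomposition 2: common = {C, D, E}, closure = {C, D, E} → lossy.
Decomposition 3: common = {A, C, E}, closure = {A, C, D, E} → lossless.

Decomposition 2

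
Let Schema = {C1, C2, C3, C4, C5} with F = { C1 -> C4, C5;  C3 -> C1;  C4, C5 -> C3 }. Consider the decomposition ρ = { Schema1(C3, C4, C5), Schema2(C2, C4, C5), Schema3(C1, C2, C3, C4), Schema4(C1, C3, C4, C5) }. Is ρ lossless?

Chase test. Columns are C1, C2, C3, C4, C5; row i has aⱼ where attribute j ∈ Schemai, else bᵢⱼ.
Initial tableau (one row per fragment):
  row 1: b11 b12 a3 a4 a5
  row 2: b21 a2 b23 a4 a5
  row 3: a1 a2 a3 a4 b35
  row 4: a1 b42 a3 a4 a5
Rows 3 and 4 agree on C1; apply C1→C4, C5 and equate their C4, C5 entries.
Rows 1 and 3 agree on C3; apply C3→C1 and equate their C1 entries.
Rows 1 and 2 agree on C4, C5; apply C4, C5→C3 and equate their C3 entries.
Rows 1 and 2 agree on C3; apply C3→C1 and equate their C1 entries.
Row 2 is now all distinguished symbols — the join is lossless.

Yes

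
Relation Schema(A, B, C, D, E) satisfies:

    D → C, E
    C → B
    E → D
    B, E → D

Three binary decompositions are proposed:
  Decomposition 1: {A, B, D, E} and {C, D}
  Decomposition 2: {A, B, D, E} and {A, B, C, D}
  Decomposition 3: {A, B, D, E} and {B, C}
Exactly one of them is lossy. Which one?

Decomposition 1: common = {D}, closure = {B, C, D, E} → lossless.
Decomposition 2: common = {A, B, D}, closure = {A, B, C, D, E} → lossless.
Decomposition 3: common = {B}, closure = {B} → lossy.

Decomposition 3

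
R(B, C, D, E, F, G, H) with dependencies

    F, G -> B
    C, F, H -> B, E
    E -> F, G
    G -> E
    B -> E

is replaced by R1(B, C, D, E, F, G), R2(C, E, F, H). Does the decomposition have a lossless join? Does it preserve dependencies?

lossy but dependency-preserving

Lossless test: (C, E, F)⁺ = {B, C, E, F, G}, which is a superkey of neither fragment — lossy.
Dependency preservation: C, F, H → B, E is not contained in any single fragment, but the restricted closure of its left-hand side across the fragments still reaches the right-hand side; the remaining FDs each lie inside some fragment. All dependencies are preserved.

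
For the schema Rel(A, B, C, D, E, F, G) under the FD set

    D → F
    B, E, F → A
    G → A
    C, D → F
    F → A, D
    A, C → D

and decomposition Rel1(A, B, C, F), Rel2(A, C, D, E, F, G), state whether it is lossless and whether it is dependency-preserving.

lossy but dependency-preserving

Lossless test: (A, C, F)⁺ = {A, C, D, F}, which is a superkey of neither fragment — lossy.
Dependency preservation: B, E, F → A is not contained in any single fragment, but the restricted closure of its left-hand side across the fragments still reaches the right-hand side; the remaining FDs each lie inside some fragment. All dependencies are preserved.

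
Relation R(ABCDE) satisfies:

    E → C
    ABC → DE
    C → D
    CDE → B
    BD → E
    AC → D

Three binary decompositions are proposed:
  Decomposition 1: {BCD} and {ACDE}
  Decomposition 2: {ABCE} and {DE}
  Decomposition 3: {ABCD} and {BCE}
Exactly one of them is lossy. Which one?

Decomposition 1

Decomposition 1: common = {CD}, closure = {CD} → lossy.
Decomposition 2: common = {E}, closure = {BCDE} → lossless.
Decomposition 3: common = {BC}, closure = {BCDE} → lossless.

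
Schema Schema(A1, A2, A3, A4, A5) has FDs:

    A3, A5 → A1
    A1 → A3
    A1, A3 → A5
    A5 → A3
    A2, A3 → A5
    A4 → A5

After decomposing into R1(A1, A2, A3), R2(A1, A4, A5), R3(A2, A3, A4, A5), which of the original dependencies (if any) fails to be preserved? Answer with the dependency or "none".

none

A3, A5 → A1: restricted closure across fragments reaches A1.
A1 → A3 lies within R1.
A1, A3 → A5: restricted closure across fragments reaches A5.
A5 → A3 lies within R3.
A2, A3 → A5 lies within R3.
A4 → A5 lies within R2.
Every dependency is enforceable on the fragments, so the decomposition is dependency-preserving.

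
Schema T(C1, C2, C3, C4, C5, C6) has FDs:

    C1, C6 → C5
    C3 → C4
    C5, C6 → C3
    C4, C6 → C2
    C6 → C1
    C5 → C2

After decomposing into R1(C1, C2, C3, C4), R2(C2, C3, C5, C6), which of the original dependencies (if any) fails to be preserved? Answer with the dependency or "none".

Check C6 → C1: no single fragment contains all of {C1, C6}, and the restricted closure of {C6} across the fragments never reaches {C1}.
C1, C6 → C5 is preserved.
C3 → C4 is preserved.
C5, C6 → C3 is preserved.
C4, C6 → C2 is preserved.
C5 → C2 is preserved.

C6 → C1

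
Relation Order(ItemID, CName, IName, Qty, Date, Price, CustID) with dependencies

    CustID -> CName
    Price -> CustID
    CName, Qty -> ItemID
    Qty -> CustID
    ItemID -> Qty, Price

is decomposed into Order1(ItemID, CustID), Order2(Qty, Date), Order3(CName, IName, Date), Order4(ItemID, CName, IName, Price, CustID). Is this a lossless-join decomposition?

Chase test. Columns are ItemID, CName, IName, Qty, Date, Price, CustID; row i has aⱼ where attribute j ∈ Orderi, else bᵢⱼ.
Initial tableau (one row per fragment):
  row 1: a1 b12 b13 b14 b15 b16 a7
  row 2: b21 b22 b23 a4 a5 b26 b27
  row 3: b31 a2 a3 b34 a5 b36 b37
  row 4: a1 a2 a3 b44 b45 a6 a7
Rows 1 and 4 agree on CustID; apply CustID→CName and equate their CName entries.
Rows 1 and 4 agree on ItemID; apply ItemID→Qty, Price and equate their Qty, Price entries.
No row becomes fully distinguished — the join is lossy.

No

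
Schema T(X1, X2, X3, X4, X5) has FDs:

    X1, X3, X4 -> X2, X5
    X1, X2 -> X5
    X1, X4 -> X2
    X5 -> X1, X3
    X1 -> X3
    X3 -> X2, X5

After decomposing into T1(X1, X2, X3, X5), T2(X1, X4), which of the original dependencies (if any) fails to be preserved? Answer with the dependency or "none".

none

X1, X3, X4 → X2, X5: restricted closure across fragments reaches X2, X5.
X1, X2 → X5 lies within T1.
X1, X4 → X2: restricted closure across fragments reaches X2.
X5 → X1, X3 lies within T1.
X1 → X3 lies within T1.
X3 → X2, X5 lies within T1.
Every dependency is enforceable on the fragments, so the decomposition is dependency-preserving.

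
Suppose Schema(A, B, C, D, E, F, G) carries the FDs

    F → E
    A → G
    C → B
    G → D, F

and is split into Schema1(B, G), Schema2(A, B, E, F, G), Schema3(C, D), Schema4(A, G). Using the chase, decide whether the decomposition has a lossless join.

No

Chase test. Columns are A, B, C, D, E, F, G; row i has aⱼ where attribute j ∈ Schemai, else bᵢⱼ.
Initial tableau (one row per fragment):
  row 1: b11 a2 b13 b14 b15 b16 a7
  row 2: a1 a2 b23 b24 a5 a6 a7
  row 3: b31 b32 a3 a4 b35 b36 b37
  row 4: a1 b42 b43 b44 b45 b46 a7
Rows 1 and 2 agree on G; apply G→D, F and equate their D, F entries.
Rows 1 and 4 agree on G; apply G→D, F and equate their D, F entries.
Rows 1 and 2 agree on F; apply F→E and equate their E entries.
Rows 1 and 4 agree on F; apply F→E and equate their E entries.
No row becomes fully distinguished — the join is lossy.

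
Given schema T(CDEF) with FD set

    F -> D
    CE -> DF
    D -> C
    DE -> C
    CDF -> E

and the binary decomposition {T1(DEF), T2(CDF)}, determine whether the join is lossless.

Yes

Common attributes: T1 ∩ T2 = {DF}.
Closure of {DF}: D → C applies, adding C; CDF → E applies, adding E. So (DF)⁺ = {CDEF}.
This closure contains every attribute of T1, so T1 ∩ T2 → T1. The join is lossless.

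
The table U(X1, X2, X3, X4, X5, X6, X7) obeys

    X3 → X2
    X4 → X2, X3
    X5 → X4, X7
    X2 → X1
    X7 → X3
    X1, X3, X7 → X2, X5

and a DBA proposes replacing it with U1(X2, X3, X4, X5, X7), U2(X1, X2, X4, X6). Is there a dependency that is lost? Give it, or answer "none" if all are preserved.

none

X3 → X2 lies within U1.
X4 → X2, X3 lies within U1.
X5 → X4, X7 lies within U1.
X2 → X1 lies within U2.
X7 → X3 lies within U1.
X1, X3, X7 → X2, X5: restricted closure across fragments reaches X2, X5.
Every dependency is enforceable on the fragments, so the decomposition is dependency-preserving.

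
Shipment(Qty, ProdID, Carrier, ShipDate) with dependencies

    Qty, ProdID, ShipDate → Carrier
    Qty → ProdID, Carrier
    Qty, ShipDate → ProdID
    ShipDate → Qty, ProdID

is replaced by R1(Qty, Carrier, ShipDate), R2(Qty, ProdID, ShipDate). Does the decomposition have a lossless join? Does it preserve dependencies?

lossless and dependency-preserving

Lossless test: (Qty, ShipDate)⁺ = {Qty, ProdID, Carrier, ShipDate}, which contains all of one fragment — lossless.
Dependency preservation: Qty, ProdID, ShipDate → Carrier; Qty → ProdID, Carrier are not contained in any single fragment, but the restricted closure of each left-hand side across the fragments still reaches the right-hand side; the remaining FDs each lie inside some fragment. All dependencies are preserved.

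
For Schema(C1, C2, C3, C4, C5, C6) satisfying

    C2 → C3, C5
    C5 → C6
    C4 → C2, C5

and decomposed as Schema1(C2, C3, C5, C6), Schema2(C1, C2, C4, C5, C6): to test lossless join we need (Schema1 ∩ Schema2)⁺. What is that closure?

C2, C3, C5, C6

Schema1 ∩ Schema2 = {C2, C5, C6}.
C2 → C3, C5 applies, adding C3
Closure: {C2, C3, C5, C6}.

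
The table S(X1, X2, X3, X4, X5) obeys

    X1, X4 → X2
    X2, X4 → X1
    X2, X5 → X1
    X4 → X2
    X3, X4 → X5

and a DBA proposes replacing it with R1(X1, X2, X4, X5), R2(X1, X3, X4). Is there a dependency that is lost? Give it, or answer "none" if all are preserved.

X3, X4 → X5

Check X3, X4 → X5: no single fragment contains all of {X3, X4, X5}, and the restricted closure of {X3, X4} across the fragments never reaches {X5}.
X1, X4 → X2 is preserved.
X2, X4 → X1 is preserved.
X2, X5 → X1 is preserved.
X4 → X2 is preserved.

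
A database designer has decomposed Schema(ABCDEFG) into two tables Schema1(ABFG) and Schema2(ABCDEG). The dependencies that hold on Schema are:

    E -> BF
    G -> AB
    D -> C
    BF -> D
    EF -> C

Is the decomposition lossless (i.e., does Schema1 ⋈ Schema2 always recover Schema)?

Common attributes: Schema1 ∩ Schema2 = {ABG}.
No dependency enlarges {ABG}, so (ABG)⁺ = {ABG}.
The closure contains neither all of Schema1 = {ABFG} nor all of Schema2 = {ABCDEG}, so the common attributes are not a superkey of either fragment. The join is lossy.

No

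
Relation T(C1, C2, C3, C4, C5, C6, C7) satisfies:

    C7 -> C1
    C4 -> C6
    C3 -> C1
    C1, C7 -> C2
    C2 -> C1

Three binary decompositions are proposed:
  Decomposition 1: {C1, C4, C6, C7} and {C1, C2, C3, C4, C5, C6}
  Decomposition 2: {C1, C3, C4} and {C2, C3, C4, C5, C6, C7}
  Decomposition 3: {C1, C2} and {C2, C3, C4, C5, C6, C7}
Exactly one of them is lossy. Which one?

Decomposition 1

Decomposition 1: common = {C1, C4, C6}, closure = {C1, C4, C6} → lossy.
Decomposition 2: common = {C3, C4}, closure = {C1, C3, C4, C6} → lossless.
Decomposition 3: common = {C2}, closure = {C1, C2} → lossless.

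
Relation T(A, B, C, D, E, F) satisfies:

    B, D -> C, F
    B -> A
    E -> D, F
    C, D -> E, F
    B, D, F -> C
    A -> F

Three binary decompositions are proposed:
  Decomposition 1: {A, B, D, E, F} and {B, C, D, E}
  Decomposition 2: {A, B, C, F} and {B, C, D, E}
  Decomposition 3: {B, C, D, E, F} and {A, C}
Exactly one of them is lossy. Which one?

Decomposition 1: common = {B, D, E}, closure = {A, B, C, D, E, F} → lossless.
Decomposition 2: common = {B, C}, closure = {A, B, C, F} → lossless.
Decomposition 3: common = {C}, closure = {C} → lossy.

Decomposition 3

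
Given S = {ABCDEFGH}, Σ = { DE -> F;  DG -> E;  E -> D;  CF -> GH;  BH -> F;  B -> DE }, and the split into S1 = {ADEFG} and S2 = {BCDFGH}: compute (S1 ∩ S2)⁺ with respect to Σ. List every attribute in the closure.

S1 ∩ S2 = {DFG}.
DG → E applies, adding E
Closure: {DEFG}.

DEFG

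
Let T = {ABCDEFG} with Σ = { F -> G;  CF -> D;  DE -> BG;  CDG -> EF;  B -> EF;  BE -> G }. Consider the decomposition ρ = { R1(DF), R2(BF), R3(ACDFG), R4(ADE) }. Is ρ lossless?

No

Chase test. Columns are ABCDEFG; row i has aⱼ where attribute j ∈ Ri, else bᵢⱼ.
Initial tableau (one row per fragment):
  row 1: b11 b12 b13 a4 b15 a6 b17
  row 2: b21 a2 b23 b24 b25 a6 b27
  row 3: a1 b32 a3 a4 b35 a6 a7
  row 4: a1 b42 b43 a4 a5 b46 b47
Rows 1 and 2 agree on F; apply F→G and equate their G entries.
Rows 1 and 3 agree on F; apply F→G and equate their G entries.
No row becomes fully distinguished — the join is lossy.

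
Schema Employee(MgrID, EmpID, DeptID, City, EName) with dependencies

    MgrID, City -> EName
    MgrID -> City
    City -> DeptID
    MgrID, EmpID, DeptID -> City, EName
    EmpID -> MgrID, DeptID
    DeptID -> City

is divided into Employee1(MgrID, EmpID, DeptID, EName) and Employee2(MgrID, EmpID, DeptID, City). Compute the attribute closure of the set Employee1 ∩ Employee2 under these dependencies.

MgrID, EmpID, DeptID, City, EName

Employee1 ∩ Employee2 = {MgrID, EmpID, DeptID}.
MgrID → City applies, adding City
MgrID, EmpID, DeptID → City, EName applies, adding EName
Closure: {MgrID, EmpID, DeptID, City, EName}.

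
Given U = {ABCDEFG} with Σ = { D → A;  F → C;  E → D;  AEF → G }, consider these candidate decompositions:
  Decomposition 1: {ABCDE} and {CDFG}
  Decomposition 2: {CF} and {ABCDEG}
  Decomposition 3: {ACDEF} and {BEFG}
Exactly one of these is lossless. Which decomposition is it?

Decomposition 1: common = {CD}, closure = {ACD} → lossy.
Decomposition 2: common = {C}, closure = {C} → lossy.
Decomposition 3: common = {EF}, closure = {ACDEFG} → lossless.

Decomposition 3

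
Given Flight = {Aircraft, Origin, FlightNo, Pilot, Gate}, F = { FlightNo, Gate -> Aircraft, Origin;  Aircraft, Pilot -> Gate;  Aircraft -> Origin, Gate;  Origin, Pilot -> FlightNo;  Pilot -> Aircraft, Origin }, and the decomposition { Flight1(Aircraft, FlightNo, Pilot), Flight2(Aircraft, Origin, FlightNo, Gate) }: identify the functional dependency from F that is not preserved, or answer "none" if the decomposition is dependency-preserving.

none

FlightNo, Gate → Aircraft, Origin lies within Flight2.
Aircraft, Pilot → Gate: restricted closure across fragments reaches Gate.
Aircraft → Origin, Gate lies within Flight2.
Origin, Pilot → FlightNo: restricted closure across fragments reaches FlightNo.
Pilot → Aircraft, Origin: restricted closure across fragments reaches Aircraft, Origin.
Every dependency is enforceable on the fragments, so the decomposition is dependency-preserving.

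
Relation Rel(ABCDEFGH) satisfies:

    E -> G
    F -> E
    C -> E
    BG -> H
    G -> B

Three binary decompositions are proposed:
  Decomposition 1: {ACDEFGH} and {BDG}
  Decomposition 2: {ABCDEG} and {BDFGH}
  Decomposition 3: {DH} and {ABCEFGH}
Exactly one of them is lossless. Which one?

Decomposition 1

Decomposition 1: common = {DG}, closure = {BDGH} → lossless.
Decomposition 2: common = {BDG}, closure = {BDGH} → lossy.
Decomposition 3: common = {H}, closure = {H} → lossy.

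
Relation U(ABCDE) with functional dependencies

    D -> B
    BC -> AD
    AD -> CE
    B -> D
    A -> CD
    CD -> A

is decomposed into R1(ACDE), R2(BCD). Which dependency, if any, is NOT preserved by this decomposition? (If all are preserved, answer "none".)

D → B lies within R2.
BC → AD: restricted closure across fragments reaches AD.
AD → CE lies within R1.
B → D lies within R2.
A → CD lies within R1.
CD → A lies within R1.
Every dependency is enforceable on the fragments, so the decomposition is dependency-preserving.

none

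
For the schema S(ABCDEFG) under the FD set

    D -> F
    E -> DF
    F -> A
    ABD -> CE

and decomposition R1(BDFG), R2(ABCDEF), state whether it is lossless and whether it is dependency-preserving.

Lossless test: (BDF)⁺ = {ABCDEF}, which contains all of one fragment — lossless.
Dependency preservation: every FD's attributes lie within a single fragment, so each can be enforced locally — preserved.

lossless and dependency-preserving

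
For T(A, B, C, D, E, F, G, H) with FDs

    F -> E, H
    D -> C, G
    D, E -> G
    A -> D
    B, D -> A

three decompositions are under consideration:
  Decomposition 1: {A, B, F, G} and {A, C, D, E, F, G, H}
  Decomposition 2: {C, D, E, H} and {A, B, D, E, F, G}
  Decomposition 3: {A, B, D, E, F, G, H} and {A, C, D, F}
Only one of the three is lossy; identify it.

Decomposition 2

Decomposition 1: common = {A, F, G}, closure = {A, C, D, E, F, G, H} → lossless.
Decomposition 2: common = {D, E}, closure = {C, D, E, G} → lossy.
Decomposition 3: common = {A, D, F}, closure = {A, C, D, E, F, G, H} → lossless.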